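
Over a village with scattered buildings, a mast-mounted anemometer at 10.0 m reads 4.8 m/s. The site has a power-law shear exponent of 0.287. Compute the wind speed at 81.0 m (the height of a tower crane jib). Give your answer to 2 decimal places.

Power-law profile: V₂ = V₁ · (z₂/z₁)^α
V₂ = 4.8 × (81.0/10.0)^0.287 = 4.8 × (8.1000)^0.287
    = 4.8 × 1.8228 = 8.7494 m/s

8.75 m/s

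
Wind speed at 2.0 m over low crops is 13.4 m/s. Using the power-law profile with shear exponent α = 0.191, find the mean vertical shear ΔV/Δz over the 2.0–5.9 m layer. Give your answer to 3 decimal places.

Power law: V₂ = V₁ · (z₂/z₁)^α = 13.4 × (2.9500)^0.191 = 16.4756 m/s
ΔV/Δz = (16.4756 − 13.4)/(5.9 − 2.0) = 3.0756/3.9000 = 0.78861 m/s/m

0.789 m/s/m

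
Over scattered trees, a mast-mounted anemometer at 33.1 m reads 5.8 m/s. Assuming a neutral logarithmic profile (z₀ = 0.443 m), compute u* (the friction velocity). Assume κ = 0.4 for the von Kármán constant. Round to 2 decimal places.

u* ≈ 0.54 m/s

Log law: V(z) = (u*/κ) · ln(z/z₀) ⇒ u* = κ · V / ln(z/z₀)
u* = 0.4 × 5.8 / ln(33.1/0.443) = 0.4 × 5.8 / 4.3137
   = 2.3200 / 4.3137 = 0.5378 m/s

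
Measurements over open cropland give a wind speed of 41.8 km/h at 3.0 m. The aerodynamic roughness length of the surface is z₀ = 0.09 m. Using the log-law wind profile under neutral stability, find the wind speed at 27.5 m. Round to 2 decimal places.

68.21 km/h

Log law: V(z) ∝ ln(z/z₀), so V₂/V₁ = ln(z₂/z₀) / ln(z₁/z₀).
ln(27.5/0.09) = 5.7221, ln(3.0/0.09) = 3.5066
V₂ = 41.8 × 5.7221/3.5066 = 41.8 × 1.6318 = 68.2108 km/h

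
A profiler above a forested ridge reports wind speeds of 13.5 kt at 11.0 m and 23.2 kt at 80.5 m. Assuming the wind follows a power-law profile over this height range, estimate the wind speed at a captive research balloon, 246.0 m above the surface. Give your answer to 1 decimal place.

31.4 kt

First find α: α = ln(V₂/V₁)/ln(z₂/z₁) = ln(23.2/13.5)/ln(80.5/11.0) = 0.54146/1.99036 = 0.2720
Extrapolate from 80.5 m to 246.0 m: V₃ = 23.2 × (246.0/80.5)^0.2720 = 23.2 × 1.3551 = 31.4388 kt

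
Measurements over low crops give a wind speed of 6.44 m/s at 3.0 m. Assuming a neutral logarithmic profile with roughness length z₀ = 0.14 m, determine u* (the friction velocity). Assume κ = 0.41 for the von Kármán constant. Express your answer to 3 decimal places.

u* ≈ 0.862 m/s

Log law: V(z) = (u*/κ) · ln(z/z₀) ⇒ u* = κ · V / ln(z/z₀)
u* = 0.41 × 6.44 / ln(3.0/0.14) = 0.41 × 6.44 / 3.0647
   = 2.6404 / 3.0647 = 0.8615 m/s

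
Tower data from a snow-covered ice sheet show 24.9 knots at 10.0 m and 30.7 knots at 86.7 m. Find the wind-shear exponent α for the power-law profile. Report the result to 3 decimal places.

α ≈ 0.097

Power law: V₂/V₁ = (z₂/z₁)^α ⇒ α = ln(V₂/V₁) / ln(z₂/z₁)
α = ln(30.7/24.9) / ln(86.7/10.0) = ln(1.2329) / ln(8.6700)
  = 0.20939 / 2.15987 = 0.09695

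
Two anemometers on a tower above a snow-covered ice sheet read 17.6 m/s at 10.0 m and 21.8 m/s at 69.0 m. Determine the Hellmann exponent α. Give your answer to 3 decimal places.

α ≈ 0.111

Power law: V₂/V₁ = (z₂/z₁)^α ⇒ α = ln(V₂/V₁) / ln(z₂/z₁)
α = ln(21.8/17.6) / ln(69.0/10.0) = ln(1.2386) / ln(6.9000)
  = 0.21401 / 1.93152 = 0.11080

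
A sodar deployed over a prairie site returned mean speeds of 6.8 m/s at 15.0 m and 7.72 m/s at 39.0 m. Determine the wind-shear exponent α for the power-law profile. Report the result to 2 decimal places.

Power law: V₂/V₁ = (z₂/z₁)^α ⇒ α = ln(V₂/V₁) / ln(z₂/z₁)
α = ln(7.72/6.8) / ln(39.0/15.0) = ln(1.1353) / ln(2.6000)
  = 0.12689 / 0.95551 = 0.13280

α ≈ 0.13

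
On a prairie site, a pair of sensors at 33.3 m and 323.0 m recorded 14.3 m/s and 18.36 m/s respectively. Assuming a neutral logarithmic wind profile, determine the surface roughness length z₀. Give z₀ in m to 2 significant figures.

Log law: V(z) ∝ ln(z/z₀). With r = V₁/V₂ = 14.3/18.36 = 0.77887,
r · ln(z₂/z₀) = ln(z₁/z₀) ⇒ ln z₀ = (ln z₁ − r·ln z₂)/(1 − r)
ln z₀ = (3.50556 − 0.77887×5.77765) / 0.22113 = -4.4971
z₀ = exp(-4.4971) = 0.01114 m

z₀ ≈ 0.011 m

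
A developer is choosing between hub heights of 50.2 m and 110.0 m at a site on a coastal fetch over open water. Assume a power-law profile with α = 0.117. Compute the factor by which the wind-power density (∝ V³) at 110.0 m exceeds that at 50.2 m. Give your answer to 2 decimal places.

1.32

Speed ratio: V_B/V_A = (z_B/z_A)^α = (110.0/50.2)^0.117 = (2.1912)^0.117 = 1.09613
Power-density ratio: P_B/P_A = (V_B/V_A)³ = (1.09613)³ = 1.31699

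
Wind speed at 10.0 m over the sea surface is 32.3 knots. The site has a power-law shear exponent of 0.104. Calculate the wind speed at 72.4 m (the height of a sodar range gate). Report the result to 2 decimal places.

Power-law profile: V₂ = V₁ · (z₂/z₁)^α
V₂ = 32.3 × (72.4/10.0)^0.104 = 32.3 × (7.2400)^0.104
    = 32.3 × 1.2286 = 39.6840 knots

39.68 knots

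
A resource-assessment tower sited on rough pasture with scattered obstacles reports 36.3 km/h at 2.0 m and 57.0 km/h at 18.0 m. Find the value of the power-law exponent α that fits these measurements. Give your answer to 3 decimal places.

Power law: V₂/V₁ = (z₂/z₁)^α ⇒ α = ln(V₂/V₁) / ln(z₂/z₁)
α = ln(57.0/36.3) / ln(18.0/2.0) = ln(1.5702) / ln(9.0000)
  = 0.45123 / 2.19722 = 0.20537

α ≈ 0.205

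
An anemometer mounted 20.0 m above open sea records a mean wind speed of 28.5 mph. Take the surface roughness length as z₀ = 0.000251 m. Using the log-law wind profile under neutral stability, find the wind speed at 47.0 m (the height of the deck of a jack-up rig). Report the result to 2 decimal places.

Log law: V(z) ∝ ln(z/z₀), so V₂/V₁ = ln(z₂/z₀) / ln(z₁/z₀).
ln(47.0/0.000251) = 12.1402, ln(20.0/0.000251) = 11.2858
V₂ = 28.5 × 12.1402/11.2858 = 28.5 × 1.0757 = 30.6577 mph

30.66 mph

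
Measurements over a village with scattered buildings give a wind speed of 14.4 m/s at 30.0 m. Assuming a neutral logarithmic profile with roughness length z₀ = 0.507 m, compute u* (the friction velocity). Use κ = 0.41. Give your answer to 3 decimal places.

Log law: V(z) = (u*/κ) · ln(z/z₀) ⇒ u* = κ · V / ln(z/z₀)
u* = 0.41 × 14.4 / ln(30.0/0.507) = 0.41 × 14.4 / 4.0804
   = 5.9040 / 4.0804 = 1.4469 m/s

u* ≈ 1.447 m/s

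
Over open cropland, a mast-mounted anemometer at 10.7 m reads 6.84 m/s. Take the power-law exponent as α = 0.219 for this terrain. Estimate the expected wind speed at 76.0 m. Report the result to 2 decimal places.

10.51 m/s

Power-law profile: V₂ = V₁ · (z₂/z₁)^α
V₂ = 6.84 × (76.0/10.7)^0.219 = 6.84 × (7.1028)^0.219
    = 6.84 × 1.5363 = 10.5080 m/s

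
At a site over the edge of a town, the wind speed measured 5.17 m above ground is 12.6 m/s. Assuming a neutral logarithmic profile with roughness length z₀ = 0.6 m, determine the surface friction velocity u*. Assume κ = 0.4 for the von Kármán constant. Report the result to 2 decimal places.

u* ≈ 2.34 m/s

Log law: V(z) = (u*/κ) · ln(z/z₀) ⇒ u* = κ · V / ln(z/z₀)
u* = 0.4 × 12.6 / ln(5.17/0.6) = 0.4 × 12.6 / 2.1537
   = 5.0400 / 2.1537 = 2.3402 m/s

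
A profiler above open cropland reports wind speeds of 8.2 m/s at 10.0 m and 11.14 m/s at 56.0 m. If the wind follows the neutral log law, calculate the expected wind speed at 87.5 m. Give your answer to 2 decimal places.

Log law: V ∝ ln(z/z₀). From the pair, with r = V₁/V₂ = 0.73609,
ln z₀ = (ln z₁ − r·ln z₂)/(1 − r) = (2.3026 − 0.73609×4.0254)/0.26391 = -2.5024 → z₀ = 0.08189 m
V₃ = V₁ · ln(z₃/z₀)/ln(z₁/z₀) = 8.2 × 6.9740/4.8050 = 11.9016 m/s

11.90 m/s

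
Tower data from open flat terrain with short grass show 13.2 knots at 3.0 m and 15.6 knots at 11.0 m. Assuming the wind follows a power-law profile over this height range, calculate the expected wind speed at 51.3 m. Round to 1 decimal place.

19.0 knots

First find α: α = ln(V₂/V₁)/ln(z₂/z₁) = ln(15.6/13.2)/ln(11.0/3.0) = 0.16705/1.29928 = 0.1286
Extrapolate from 11.0 m to 51.3 m: V₃ = 15.6 × (51.3/11.0)^0.1286 = 15.6 × 1.2189 = 19.0154 knots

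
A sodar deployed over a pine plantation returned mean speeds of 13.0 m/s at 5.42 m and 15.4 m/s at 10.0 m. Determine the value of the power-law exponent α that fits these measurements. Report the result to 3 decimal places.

α ≈ 0.277

Power law: V₂/V₁ = (z₂/z₁)^α ⇒ α = ln(V₂/V₁) / ln(z₂/z₁)
α = ln(15.4/13.0) / ln(10.0/5.42) = ln(1.1846) / ln(1.8450)
  = 0.16942 / 0.61249 = 0.27661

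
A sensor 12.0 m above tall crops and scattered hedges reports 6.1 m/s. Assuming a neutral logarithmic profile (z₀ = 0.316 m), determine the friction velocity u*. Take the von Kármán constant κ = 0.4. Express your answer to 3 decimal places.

u* ≈ 0.671 m/s

Log law: V(z) = (u*/κ) · ln(z/z₀) ⇒ u* = κ · V / ln(z/z₀)
u* = 0.4 × 6.1 / ln(12.0/0.316) = 0.4 × 6.1 / 3.6369
   = 2.4400 / 3.6369 = 0.6709 m/s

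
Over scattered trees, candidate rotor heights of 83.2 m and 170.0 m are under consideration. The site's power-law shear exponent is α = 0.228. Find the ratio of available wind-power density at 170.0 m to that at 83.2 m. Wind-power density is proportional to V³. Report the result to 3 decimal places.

Speed ratio: V_B/V_A = (z_B/z_A)^α = (170.0/83.2)^0.228 = (2.0433)^0.228 = 1.17694
Power-density ratio: P_B/P_A = (V_B/V_A)³ = (1.17694)³ = 1.63028

1.630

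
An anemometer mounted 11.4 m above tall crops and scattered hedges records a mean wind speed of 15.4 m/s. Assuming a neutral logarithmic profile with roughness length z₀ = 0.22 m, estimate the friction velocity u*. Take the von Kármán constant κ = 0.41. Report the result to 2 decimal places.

u* ≈ 1.60 m/s

Log law: V(z) = (u*/κ) · ln(z/z₀) ⇒ u* = κ · V / ln(z/z₀)
u* = 0.41 × 15.4 / ln(11.4/0.22) = 0.41 × 15.4 / 3.9477
   = 6.3140 / 3.9477 = 1.5994 m/s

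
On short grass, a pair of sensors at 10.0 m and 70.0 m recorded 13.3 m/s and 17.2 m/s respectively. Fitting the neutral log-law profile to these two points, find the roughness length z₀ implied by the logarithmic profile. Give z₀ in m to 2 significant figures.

z₀ ≈ 0.013 m

Log law: V(z) ∝ ln(z/z₀). With r = V₁/V₂ = 13.3/17.2 = 0.77326,
r · ln(z₂/z₀) = ln(z₁/z₀) ⇒ ln z₀ = (ln z₁ − r·ln z₂)/(1 − r)
ln z₀ = (2.30259 − 0.77326×4.24850) / 0.22674 = -4.3335
z₀ = exp(-4.3335) = 0.01312 m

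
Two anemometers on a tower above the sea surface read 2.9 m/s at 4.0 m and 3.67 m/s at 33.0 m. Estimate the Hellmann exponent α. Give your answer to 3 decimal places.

Power law: V₂/V₁ = (z₂/z₁)^α ⇒ α = ln(V₂/V₁) / ln(z₂/z₁)
α = ln(3.67/2.9) / ln(33.0/4.0) = ln(1.2655) / ln(8.2500)
  = 0.23548 / 2.11021 = 0.11159

α ≈ 0.112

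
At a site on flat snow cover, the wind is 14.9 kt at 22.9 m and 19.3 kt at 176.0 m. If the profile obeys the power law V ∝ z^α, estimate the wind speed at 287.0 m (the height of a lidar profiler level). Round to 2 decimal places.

20.54 kt

First find α: α = ln(V₂/V₁)/ln(z₂/z₁) = ln(19.3/14.9)/ln(176.0/22.9) = 0.25874/2.03935 = 0.1269
Extrapolate from 176.0 m to 287.0 m: V₃ = 19.3 × (287.0/176.0)^0.1269 = 19.3 × 1.0640 = 20.5353 kt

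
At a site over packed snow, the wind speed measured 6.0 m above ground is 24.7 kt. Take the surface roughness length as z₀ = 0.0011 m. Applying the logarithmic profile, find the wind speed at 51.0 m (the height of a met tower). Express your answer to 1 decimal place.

30.8 kt

Log law: V(z) ∝ ln(z/z₀), so V₂/V₁ = ln(z₂/z₀) / ln(z₁/z₀).
ln(51.0/0.0011) = 10.7443, ln(6.0/0.0011) = 8.6042
V₂ = 24.7 × 10.7443/8.6042 = 24.7 × 1.2487 = 30.8435 kt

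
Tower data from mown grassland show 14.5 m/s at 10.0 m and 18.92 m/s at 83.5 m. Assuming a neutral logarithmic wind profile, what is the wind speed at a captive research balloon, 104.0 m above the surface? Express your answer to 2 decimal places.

Log law: V ∝ ln(z/z₀). From the pair, with r = V₁/V₂ = 0.76638,
ln z₀ = (ln z₁ − r·ln z₂)/(1 − r) = (2.3026 − 0.76638×4.4248)/0.23362 = -4.6596 → z₀ = 0.009470 m
V₃ = V₁ · ln(z₃/z₀)/ln(z₁/z₀) = 14.5 × 9.3040/6.9622 = 19.3772 m/s

19.38 m/s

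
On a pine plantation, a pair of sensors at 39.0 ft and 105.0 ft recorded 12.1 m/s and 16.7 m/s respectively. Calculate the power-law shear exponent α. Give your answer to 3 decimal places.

Power law: V₂/V₁ = (z₂/z₁)^α ⇒ α = ln(V₂/V₁) / ln(z₂/z₁)
α = ln(16.7/12.1) / ln(105.0/39.0) = ln(1.3802) / ln(2.6923)
  = 0.32220 / 0.99040 = 0.32533

α ≈ 0.325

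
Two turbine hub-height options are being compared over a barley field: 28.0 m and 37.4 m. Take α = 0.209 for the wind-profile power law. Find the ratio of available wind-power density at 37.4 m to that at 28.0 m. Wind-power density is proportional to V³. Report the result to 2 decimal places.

1.20

Speed ratio: V_B/V_A = (z_B/z_A)^α = (37.4/28.0)^0.209 = (1.3357)^0.209 = 1.06237
Power-density ratio: P_B/P_A = (V_B/V_A)³ = (1.06237)³ = 1.19901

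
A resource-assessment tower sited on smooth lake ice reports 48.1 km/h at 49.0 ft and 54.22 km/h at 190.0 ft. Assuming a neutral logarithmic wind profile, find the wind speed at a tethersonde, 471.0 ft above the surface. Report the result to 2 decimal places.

58.32 km/h

Log law: V ∝ ln(z/z₀). From the pair, with r = V₁/V₂ = 0.88713,
ln z₀ = (ln z₁ − r·ln z₂)/(1 − r) = (3.8918 − 0.88713×5.2470)/0.11287 = -6.7594 → z₀ = 0.001160 ft
V₃ = V₁ · ln(z₃/z₀)/ln(z₁/z₀) = 48.1 × 12.9142/10.6512 = 58.3197 km/h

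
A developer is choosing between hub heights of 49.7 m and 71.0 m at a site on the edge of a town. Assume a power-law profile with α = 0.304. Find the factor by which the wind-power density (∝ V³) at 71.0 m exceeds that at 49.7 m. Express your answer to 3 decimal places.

1.384

Speed ratio: V_B/V_A = (z_B/z_A)^α = (71.0/49.7)^0.304 = (1.4286)^0.304 = 1.11453
Power-density ratio: P_B/P_A = (V_B/V_A)³ = (1.11453)³ = 1.38443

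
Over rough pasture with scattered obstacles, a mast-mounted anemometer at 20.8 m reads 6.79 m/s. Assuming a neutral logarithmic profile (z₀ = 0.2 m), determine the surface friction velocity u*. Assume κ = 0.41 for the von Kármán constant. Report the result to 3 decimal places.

u* ≈ 0.599 m/s

Log law: V(z) = (u*/κ) · ln(z/z₀) ⇒ u* = κ · V / ln(z/z₀)
u* = 0.41 × 6.79 / ln(20.8/0.2) = 0.41 × 6.79 / 4.6444
   = 2.7839 / 4.6444 = 0.5994 m/s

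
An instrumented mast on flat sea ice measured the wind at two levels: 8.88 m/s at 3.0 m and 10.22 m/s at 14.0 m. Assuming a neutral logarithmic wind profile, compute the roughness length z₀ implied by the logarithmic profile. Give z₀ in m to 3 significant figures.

z₀ ≈ 0.000111 m

Log law: V(z) ∝ ln(z/z₀). With r = V₁/V₂ = 8.88/10.22 = 0.86888,
r · ln(z₂/z₀) = ln(z₁/z₀) ⇒ ln z₀ = (ln z₁ − r·ln z₂)/(1 − r)
ln z₀ = (1.09861 − 0.86888×2.63906) / 0.13112 = -9.1097
z₀ = exp(-9.1097) = 0.0001106 m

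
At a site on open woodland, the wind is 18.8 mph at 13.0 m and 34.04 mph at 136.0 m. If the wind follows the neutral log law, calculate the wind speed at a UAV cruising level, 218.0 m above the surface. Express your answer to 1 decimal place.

37.1 mph

Log law: V ∝ ln(z/z₀). From the pair, with r = V₁/V₂ = 0.55229,
ln z₀ = (ln z₁ − r·ln z₂)/(1 − r) = (2.5649 − 0.55229×4.9127)/0.44771 = -0.3312 → z₀ = 0.7181 m
V₃ = V₁ · ln(z₃/z₀)/ln(z₁/z₀) = 18.8 × 5.7157/2.8961 = 37.1029 mph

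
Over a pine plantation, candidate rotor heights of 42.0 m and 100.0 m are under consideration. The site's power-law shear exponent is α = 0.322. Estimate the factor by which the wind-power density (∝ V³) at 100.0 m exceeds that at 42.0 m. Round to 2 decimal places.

Speed ratio: V_B/V_A = (z_B/z_A)^α = (100.0/42.0)^0.322 = (2.3810)^0.322 = 1.32225
Power-density ratio: P_B/P_A = (V_B/V_A)³ = (1.32225)³ = 2.31175

2.31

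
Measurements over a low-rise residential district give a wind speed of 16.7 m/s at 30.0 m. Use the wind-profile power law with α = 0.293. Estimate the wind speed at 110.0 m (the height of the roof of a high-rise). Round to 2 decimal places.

Power-law profile: V₂ = V₁ · (z₂/z₁)^α
V₂ = 16.7 × (110.0/30.0)^0.293 = 16.7 × (3.6667)^0.293
    = 16.7 × 1.4633 = 24.4370 m/s

24.44 m/s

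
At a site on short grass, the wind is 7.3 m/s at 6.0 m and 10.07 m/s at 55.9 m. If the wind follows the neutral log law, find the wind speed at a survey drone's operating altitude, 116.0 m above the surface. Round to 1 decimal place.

Log law: V ∝ ln(z/z₀). From the pair, with r = V₁/V₂ = 0.72493,
ln z₀ = (ln z₁ − r·ln z₂)/(1 − r) = (1.7918 − 0.72493×4.0236)/0.27507 = -4.0899 → z₀ = 0.01674 m
V₃ = V₁ · ln(z₃/z₀)/ln(z₁/z₀) = 7.3 × 8.8435/5.8817 = 10.9761 m/s

11.0 m/s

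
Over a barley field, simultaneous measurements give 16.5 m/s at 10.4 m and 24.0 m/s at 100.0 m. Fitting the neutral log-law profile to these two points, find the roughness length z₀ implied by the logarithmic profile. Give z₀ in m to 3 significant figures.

Log law: V(z) ∝ ln(z/z₀). With r = V₁/V₂ = 16.5/24.0 = 0.68750,
r · ln(z₂/z₀) = ln(z₁/z₀) ⇒ ln z₀ = (ln z₁ − r·ln z₂)/(1 − r)
ln z₀ = (2.34181 − 0.68750×4.60517) / 0.31250 = -2.6376
z₀ = exp(-2.6376) = 0.07153 m

z₀ ≈ 0.0715 m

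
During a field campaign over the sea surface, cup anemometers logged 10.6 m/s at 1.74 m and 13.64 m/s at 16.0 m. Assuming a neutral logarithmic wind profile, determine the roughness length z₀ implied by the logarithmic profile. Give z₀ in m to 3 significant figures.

Log law: V(z) ∝ ln(z/z₀). With r = V₁/V₂ = 10.6/13.64 = 0.77713,
r · ln(z₂/z₀) = ln(z₁/z₀) ⇒ ln z₀ = (ln z₁ − r·ln z₂)/(1 − r)
ln z₀ = (0.55389 − 0.77713×2.77259) / 0.22287 = -7.1824
z₀ = exp(-7.1824) = 0.0007599 m

z₀ ≈ 0.000760 m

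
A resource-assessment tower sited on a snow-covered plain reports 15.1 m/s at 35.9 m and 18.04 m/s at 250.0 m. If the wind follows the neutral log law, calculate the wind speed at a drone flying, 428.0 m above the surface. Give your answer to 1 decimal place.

Log law: V ∝ ln(z/z₀). From the pair, with r = V₁/V₂ = 0.83703,
ln z₀ = (ln z₁ − r·ln z₂)/(1 − r) = (3.5807 − 0.83703×5.5215)/0.16297 = -6.3869 → z₀ = 0.001683 m
V₃ = V₁ · ln(z₃/z₀)/ln(z₁/z₀) = 15.1 × 12.4460/9.9677 = 18.8545 m/s

18.9 m/s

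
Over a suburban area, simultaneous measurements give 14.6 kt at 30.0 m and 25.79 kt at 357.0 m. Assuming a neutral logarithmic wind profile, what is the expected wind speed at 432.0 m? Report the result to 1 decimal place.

Log law: V ∝ ln(z/z₀). From the pair, with r = V₁/V₂ = 0.56611,
ln z₀ = (ln z₁ − r·ln z₂)/(1 − r) = (3.4012 − 0.56611×5.8777)/0.43389 = 0.1700 → z₀ = 1.185 m
V₃ = V₁ · ln(z₃/z₀)/ln(z₁/z₀) = 14.6 × 5.8985/3.2312 = 26.6516 kt

26.7 kt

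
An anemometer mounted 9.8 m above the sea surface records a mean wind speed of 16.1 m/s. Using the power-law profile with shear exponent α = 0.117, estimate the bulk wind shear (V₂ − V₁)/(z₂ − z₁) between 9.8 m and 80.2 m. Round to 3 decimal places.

Power law: V₂ = V₁ · (z₂/z₁)^α = 16.1 × (8.1837)^0.117 = 20.5893 m/s
ΔV/Δz = (20.5893 − 16.1)/(80.2 − 9.8) = 4.4893/70.4000 = 0.06377 m/s/m

0.064 m/s/m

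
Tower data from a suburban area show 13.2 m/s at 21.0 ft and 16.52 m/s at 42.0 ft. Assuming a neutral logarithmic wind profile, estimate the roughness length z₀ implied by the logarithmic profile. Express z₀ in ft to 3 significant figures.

z₀ ≈ 1.33 ft

Log law: V(z) ∝ ln(z/z₀). With r = V₁/V₂ = 13.2/16.52 = 0.79903,
r · ln(z₂/z₀) = ln(z₁/z₀) ⇒ ln z₀ = (ln z₁ − r·ln z₂)/(1 − r)
ln z₀ = (3.04452 − 0.79903×3.73767) / 0.20097 = 0.2886
z₀ = exp(0.2886) = 1.335 ft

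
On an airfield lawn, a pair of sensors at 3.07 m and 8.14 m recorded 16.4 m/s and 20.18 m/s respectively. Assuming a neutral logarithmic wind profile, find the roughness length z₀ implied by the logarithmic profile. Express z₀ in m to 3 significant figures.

Log law: V(z) ∝ ln(z/z₀). With r = V₁/V₂ = 16.4/20.18 = 0.81269,
r · ln(z₂/z₀) = ln(z₁/z₀) ⇒ ln z₀ = (ln z₁ − r·ln z₂)/(1 − r)
ln z₀ = (1.12168 − 0.81269×2.09679) / 0.18731 = -3.1090
z₀ = exp(-3.1090) = 0.04465 m

z₀ ≈ 0.0446 m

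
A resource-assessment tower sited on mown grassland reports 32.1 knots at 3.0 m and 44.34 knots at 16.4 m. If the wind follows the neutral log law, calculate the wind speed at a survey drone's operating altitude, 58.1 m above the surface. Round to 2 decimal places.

Log law: V ∝ ln(z/z₀). From the pair, with r = V₁/V₂ = 0.72395,
ln z₀ = (ln z₁ − r·ln z₂)/(1 − r) = (1.0986 − 0.72395×2.7973)/0.27605 = -3.3562 → z₀ = 0.03487 m
V₃ = V₁ · ln(z₃/z₀)/ln(z₁/z₀) = 32.1 × 7.4184/4.4548 = 53.4543 knots

53.45 knots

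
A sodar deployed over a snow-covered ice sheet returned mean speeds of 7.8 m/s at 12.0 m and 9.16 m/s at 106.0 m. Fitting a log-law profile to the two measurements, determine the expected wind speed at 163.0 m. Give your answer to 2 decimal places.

9.43 m/s

Log law: V ∝ ln(z/z₀). From the pair, with r = V₁/V₂ = 0.85153,
ln z₀ = (ln z₁ − r·ln z₂)/(1 − r) = (2.4849 − 0.85153×4.6634)/0.14847 = -10.0096 → z₀ = 0.00004497 m
V₃ = V₁ · ln(z₃/z₀)/ln(z₁/z₀) = 7.8 × 15.1034/12.4945 = 9.4286 m/s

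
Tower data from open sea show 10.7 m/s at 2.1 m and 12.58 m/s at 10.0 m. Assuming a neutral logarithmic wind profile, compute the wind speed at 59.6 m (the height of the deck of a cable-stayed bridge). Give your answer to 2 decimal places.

14.73 m/s

Log law: V ∝ ln(z/z₀). From the pair, with r = V₁/V₂ = 0.85056,
ln z₀ = (ln z₁ − r·ln z₂)/(1 − r) = (0.7419 − 0.85056×2.3026)/0.14944 = -8.1405 → z₀ = 0.0002915 m
V₃ = V₁ · ln(z₃/z₀)/ln(z₁/z₀) = 10.7 × 12.2281/8.8824 = 14.7303 m/s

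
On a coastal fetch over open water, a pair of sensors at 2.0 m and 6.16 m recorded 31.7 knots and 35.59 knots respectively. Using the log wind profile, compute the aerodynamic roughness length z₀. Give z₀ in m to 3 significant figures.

z₀ ≈ 0.000209 m

Log law: V(z) ∝ ln(z/z₀). With r = V₁/V₂ = 31.7/35.59 = 0.89070,
r · ln(z₂/z₀) = ln(z₁/z₀) ⇒ ln z₀ = (ln z₁ − r·ln z₂)/(1 − r)
ln z₀ = (0.69315 − 0.89070×1.81808) / 0.10930 = -8.4740
z₀ = exp(-8.4740) = 0.0002088 m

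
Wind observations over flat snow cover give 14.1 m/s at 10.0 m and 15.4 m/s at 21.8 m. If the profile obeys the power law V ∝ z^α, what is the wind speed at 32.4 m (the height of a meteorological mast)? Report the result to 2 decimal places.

First find α: α = ln(V₂/V₁)/ln(z₂/z₁) = ln(15.4/14.1)/ln(21.8/10.0) = 0.08819/0.77932 = 0.1132
Extrapolate from 21.8 m to 32.4 m: V₃ = 15.4 × (32.4/21.8)^0.1132 = 15.4 × 1.0459 = 16.1063 m/s

16.11 m/s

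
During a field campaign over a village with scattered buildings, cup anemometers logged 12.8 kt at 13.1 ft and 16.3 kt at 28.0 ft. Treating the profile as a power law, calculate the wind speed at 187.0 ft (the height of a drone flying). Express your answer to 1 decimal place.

First find α: α = ln(V₂/V₁)/ln(z₂/z₁) = ln(16.3/12.8)/ln(28.0/13.1) = 0.24172/0.75959 = 0.3182
Extrapolate from 28.0 ft to 187.0 ft: V₃ = 16.3 × (187.0/28.0)^0.3182 = 16.3 × 1.8299 = 29.8278 kt

29.8 kt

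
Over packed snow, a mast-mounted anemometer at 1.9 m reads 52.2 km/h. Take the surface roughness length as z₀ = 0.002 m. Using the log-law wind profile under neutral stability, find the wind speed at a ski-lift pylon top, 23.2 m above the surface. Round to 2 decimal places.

71.25 km/h

Log law: V(z) ∝ ln(z/z₀), so V₂/V₁ = ln(z₂/z₀) / ln(z₁/z₀).
ln(23.2/0.002) = 9.3588, ln(1.9/0.002) = 6.8565
V₂ = 52.2 × 9.3588/6.8565 = 52.2 × 1.3650 = 71.2506 km/h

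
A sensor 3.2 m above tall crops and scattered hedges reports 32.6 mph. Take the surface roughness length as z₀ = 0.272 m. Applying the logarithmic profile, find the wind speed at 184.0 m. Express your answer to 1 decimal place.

86.2 mph

Log law: V(z) ∝ ln(z/z₀), so V₂/V₁ = ln(z₂/z₀) / ln(z₁/z₀).
ln(184.0/0.272) = 6.5169, ln(3.2/0.272) = 2.4651
V₂ = 32.6 × 6.5169/2.4651 = 32.6 × 2.6437 = 86.1832 mph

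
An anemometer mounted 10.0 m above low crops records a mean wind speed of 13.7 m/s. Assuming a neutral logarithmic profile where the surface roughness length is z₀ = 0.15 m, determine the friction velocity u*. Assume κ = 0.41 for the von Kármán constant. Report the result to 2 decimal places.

u* ≈ 1.34 m/s

Log law: V(z) = (u*/κ) · ln(z/z₀) ⇒ u* = κ · V / ln(z/z₀)
u* = 0.41 × 13.7 / ln(10.0/0.15) = 0.41 × 13.7 / 4.1997
   = 5.6170 / 4.1997 = 1.3375 m/s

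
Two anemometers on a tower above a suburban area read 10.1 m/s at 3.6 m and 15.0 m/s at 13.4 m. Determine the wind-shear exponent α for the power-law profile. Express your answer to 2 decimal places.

α ≈ 0.30

Power law: V₂/V₁ = (z₂/z₁)^α ⇒ α = ln(V₂/V₁) / ln(z₂/z₁)
α = ln(15.0/10.1) / ln(13.4/3.6) = ln(1.4851) / ln(3.7222)
  = 0.39551 / 1.31432 = 0.30093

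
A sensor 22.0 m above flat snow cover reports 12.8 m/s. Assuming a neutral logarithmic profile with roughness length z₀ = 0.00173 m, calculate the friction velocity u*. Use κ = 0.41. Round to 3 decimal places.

Log law: V(z) = (u*/κ) · ln(z/z₀) ⇒ u* = κ · V / ln(z/z₀)
u* = 0.41 × 12.8 / ln(22.0/0.00173) = 0.41 × 12.8 / 9.4507
   = 5.2480 / 9.4507 = 0.5553 m/s

u* ≈ 0.555 m/s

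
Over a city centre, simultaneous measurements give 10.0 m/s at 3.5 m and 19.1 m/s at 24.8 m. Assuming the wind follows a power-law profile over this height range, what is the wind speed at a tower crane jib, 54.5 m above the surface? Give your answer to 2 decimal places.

24.78 m/s

First find α: α = ln(V₂/V₁)/ln(z₂/z₁) = ln(19.1/10.0)/ln(24.8/3.5) = 0.64710/1.95808 = 0.3305
Extrapolate from 24.8 m to 54.5 m: V₃ = 19.1 × (54.5/24.8)^0.3305 = 19.1 × 1.2972 = 24.7764 m/s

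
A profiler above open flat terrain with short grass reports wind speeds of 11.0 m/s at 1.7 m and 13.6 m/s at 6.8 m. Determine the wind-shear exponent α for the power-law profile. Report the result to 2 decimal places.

α ≈ 0.15

Power law: V₂/V₁ = (z₂/z₁)^α ⇒ α = ln(V₂/V₁) / ln(z₂/z₁)
α = ln(13.6/11.0) / ln(6.8/1.7) = ln(1.2364) / ln(4.0000)
  = 0.21217 / 1.38629 = 0.15305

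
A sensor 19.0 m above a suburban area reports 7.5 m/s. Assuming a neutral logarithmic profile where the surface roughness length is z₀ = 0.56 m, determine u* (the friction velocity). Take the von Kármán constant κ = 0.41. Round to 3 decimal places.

Log law: V(z) = (u*/κ) · ln(z/z₀) ⇒ u* = κ · V / ln(z/z₀)
u* = 0.41 × 7.5 / ln(19.0/0.56) = 0.41 × 7.5 / 3.5243
   = 3.0750 / 3.5243 = 0.8725 m/s

u* ≈ 0.873 m/s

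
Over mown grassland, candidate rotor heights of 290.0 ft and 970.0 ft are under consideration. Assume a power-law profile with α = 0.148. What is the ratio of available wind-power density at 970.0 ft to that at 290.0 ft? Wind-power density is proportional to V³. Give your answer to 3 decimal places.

Speed ratio: V_B/V_A = (z_B/z_A)^α = (970.0/290.0)^0.148 = (3.3448)^0.148 = 1.19566
Power-density ratio: P_B/P_A = (V_B/V_A)³ = (1.19566)³ = 1.70931

1.709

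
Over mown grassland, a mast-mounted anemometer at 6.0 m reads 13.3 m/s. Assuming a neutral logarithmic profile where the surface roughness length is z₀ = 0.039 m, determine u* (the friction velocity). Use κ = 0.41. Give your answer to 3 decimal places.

u* ≈ 1.083 m/s

Log law: V(z) = (u*/κ) · ln(z/z₀) ⇒ u* = κ · V / ln(z/z₀)
u* = 0.41 × 13.3 / ln(6.0/0.039) = 0.41 × 13.3 / 5.0360
   = 5.4530 / 5.0360 = 1.0828 m/s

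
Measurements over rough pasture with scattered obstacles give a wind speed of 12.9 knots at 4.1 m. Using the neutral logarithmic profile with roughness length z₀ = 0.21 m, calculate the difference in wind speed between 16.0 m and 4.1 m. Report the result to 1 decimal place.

5.9 knots

Log law: V₂ = V₁ · ln(z₂/z₀)/ln(z₁/z₀) = 12.9 × 4.3332/2.9716 = 18.8108 knots
ΔV = 18.8108 − 12.9 = 5.9108 knots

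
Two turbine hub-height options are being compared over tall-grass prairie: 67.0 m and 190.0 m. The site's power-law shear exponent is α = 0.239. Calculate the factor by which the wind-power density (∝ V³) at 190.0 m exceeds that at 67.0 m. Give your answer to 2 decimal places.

Speed ratio: V_B/V_A = (z_B/z_A)^α = (190.0/67.0)^0.239 = (2.8358)^0.239 = 1.28289
Power-density ratio: P_B/P_A = (V_B/V_A)³ = (1.28289)³ = 2.11140

2.11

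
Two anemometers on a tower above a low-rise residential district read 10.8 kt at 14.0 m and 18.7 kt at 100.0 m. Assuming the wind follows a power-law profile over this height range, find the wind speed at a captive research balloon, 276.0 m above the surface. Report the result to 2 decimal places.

First find α: α = ln(V₂/V₁)/ln(z₂/z₁) = ln(18.7/10.8)/ln(100.0/14.0) = 0.54898/1.96611 = 0.2792
Extrapolate from 100.0 m to 276.0 m: V₃ = 18.7 × (276.0/100.0)^0.2792 = 18.7 × 1.3277 = 24.8286 kt

24.83 kt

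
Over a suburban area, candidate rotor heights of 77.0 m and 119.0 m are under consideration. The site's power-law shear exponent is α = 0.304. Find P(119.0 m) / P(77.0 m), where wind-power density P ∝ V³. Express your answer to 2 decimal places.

Speed ratio: V_B/V_A = (z_B/z_A)^α = (119.0/77.0)^0.304 = (1.5455)^0.304 = 1.14149
Power-density ratio: P_B/P_A = (V_B/V_A)³ = (1.14149)³ = 1.48737

1.49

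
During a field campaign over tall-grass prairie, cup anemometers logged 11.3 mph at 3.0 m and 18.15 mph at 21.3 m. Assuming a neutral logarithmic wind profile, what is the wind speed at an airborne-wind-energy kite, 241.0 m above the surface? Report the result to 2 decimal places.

26.63 mph

Log law: V ∝ ln(z/z₀). From the pair, with r = V₁/V₂ = 0.62259,
ln z₀ = (ln z₁ − r·ln z₂)/(1 − r) = (1.0986 − 0.62259×3.0587)/0.37741 = -2.1348 → z₀ = 0.1183 m
V₃ = V₁ · ln(z₃/z₀)/ln(z₁/z₀) = 11.3 × 7.6196/3.2334 = 26.6285 mph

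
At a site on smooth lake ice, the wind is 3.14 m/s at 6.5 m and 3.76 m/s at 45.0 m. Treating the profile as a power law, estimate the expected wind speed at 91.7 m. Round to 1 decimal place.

4.0 m/s

First find α: α = ln(V₂/V₁)/ln(z₂/z₁) = ln(3.76/3.14)/ln(45.0/6.5) = 0.18020/1.93486 = 0.0931
Extrapolate from 45.0 m to 91.7 m: V₃ = 3.76 × (91.7/45.0)^0.0931 = 3.76 × 1.0685 = 4.0177 m/s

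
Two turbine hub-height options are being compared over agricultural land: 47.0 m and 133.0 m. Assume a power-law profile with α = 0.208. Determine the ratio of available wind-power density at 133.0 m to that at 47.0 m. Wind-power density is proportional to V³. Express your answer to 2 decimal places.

Speed ratio: V_B/V_A = (z_B/z_A)^α = (133.0/47.0)^0.208 = (2.8298)^0.208 = 1.24155
Power-density ratio: P_B/P_A = (V_B/V_A)³ = (1.24155)³ = 1.91379

1.91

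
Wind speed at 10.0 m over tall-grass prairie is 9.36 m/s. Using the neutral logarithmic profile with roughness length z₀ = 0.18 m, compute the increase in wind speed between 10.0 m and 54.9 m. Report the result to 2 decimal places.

Log law: V₂ = V₁ · ln(z₂/z₀)/ln(z₁/z₀) = 9.36 × 5.7203/4.0174 = 13.3276 m/s
ΔV = 13.3276 − 9.36 = 3.9676 m/s

3.97 m/s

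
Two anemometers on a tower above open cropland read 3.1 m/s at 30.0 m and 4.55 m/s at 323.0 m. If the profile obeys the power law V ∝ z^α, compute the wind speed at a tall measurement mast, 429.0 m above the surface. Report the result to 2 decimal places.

First find α: α = ln(V₂/V₁)/ln(z₂/z₁) = ln(4.55/3.1)/ln(323.0/30.0) = 0.38373/2.37645 = 0.1615
Extrapolate from 323.0 m to 429.0 m: V₃ = 4.55 × (429.0/323.0)^0.1615 = 4.55 × 1.0469 = 4.7634 m/s

4.76 m/s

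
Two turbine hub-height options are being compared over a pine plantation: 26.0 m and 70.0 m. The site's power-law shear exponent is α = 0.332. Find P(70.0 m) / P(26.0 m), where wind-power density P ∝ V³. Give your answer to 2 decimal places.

Speed ratio: V_B/V_A = (z_B/z_A)^α = (70.0/26.0)^0.332 = (2.6923)^0.332 = 1.38932
Power-density ratio: P_B/P_A = (V_B/V_A)³ = (1.38932)³ = 2.68166

2.68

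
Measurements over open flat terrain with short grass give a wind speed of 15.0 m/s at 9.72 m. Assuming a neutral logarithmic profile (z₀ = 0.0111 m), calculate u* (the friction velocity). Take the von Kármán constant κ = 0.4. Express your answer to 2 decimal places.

Log law: V(z) = (u*/κ) · ln(z/z₀) ⇒ u* = κ · V / ln(z/z₀)
u* = 0.4 × 15.0 / ln(9.72/0.0111) = 0.4 × 15.0 / 6.7750
   = 6.0000 / 6.7750 = 0.8856 m/s

u* ≈ 0.89 m/s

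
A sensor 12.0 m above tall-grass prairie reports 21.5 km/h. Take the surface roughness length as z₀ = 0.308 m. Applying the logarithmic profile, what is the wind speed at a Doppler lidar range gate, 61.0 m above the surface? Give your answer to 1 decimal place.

31.0 km/h

Log law: V(z) ∝ ln(z/z₀), so V₂/V₁ = ln(z₂/z₀) / ln(z₁/z₀).
ln(61.0/0.308) = 5.2885, ln(12.0/0.308) = 3.6626
V₂ = 21.5 × 5.2885/3.6626 = 21.5 × 1.4439 = 31.0448 km/h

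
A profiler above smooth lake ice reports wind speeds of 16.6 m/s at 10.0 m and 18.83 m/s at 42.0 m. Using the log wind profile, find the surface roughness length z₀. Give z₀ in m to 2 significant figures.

Log law: V(z) ∝ ln(z/z₀). With r = V₁/V₂ = 16.6/18.83 = 0.88157,
r · ln(z₂/z₀) = ln(z₁/z₀) ⇒ ln z₀ = (ln z₁ − r·ln z₂)/(1 − r)
ln z₀ = (2.30259 − 0.88157×3.73767) / 0.11843 = -8.3801
z₀ = exp(-8.3801) = 0.0002294 m

z₀ ≈ 0.00023 m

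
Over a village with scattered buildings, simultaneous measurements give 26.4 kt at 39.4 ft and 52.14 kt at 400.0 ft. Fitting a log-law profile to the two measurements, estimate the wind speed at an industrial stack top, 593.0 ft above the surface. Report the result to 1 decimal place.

56.5 kt

Log law: V ∝ ln(z/z₀). From the pair, with r = V₁/V₂ = 0.50633,
ln z₀ = (ln z₁ − r·ln z₂)/(1 − r) = (3.6738 − 0.50633×5.9915)/0.49367 = 1.2966 → z₀ = 3.657 ft
V₃ = V₁ · ln(z₃/z₀)/ln(z₁/z₀) = 26.4 × 5.0886/2.3771 = 56.5127 kt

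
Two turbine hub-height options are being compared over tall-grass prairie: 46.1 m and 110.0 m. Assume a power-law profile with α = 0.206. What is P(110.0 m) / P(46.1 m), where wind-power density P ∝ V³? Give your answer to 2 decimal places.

Speed ratio: V_B/V_A = (z_B/z_A)^α = (110.0/46.1)^0.206 = (2.3861)^0.206 = 1.19620
Power-density ratio: P_B/P_A = (V_B/V_A)³ = (1.19620)³ = 1.71164

1.71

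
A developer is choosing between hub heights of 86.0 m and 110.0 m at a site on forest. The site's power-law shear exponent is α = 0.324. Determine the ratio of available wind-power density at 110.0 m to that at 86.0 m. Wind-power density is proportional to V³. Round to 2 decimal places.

Speed ratio: V_B/V_A = (z_B/z_A)^α = (110.0/86.0)^0.324 = (1.2791)^0.324 = 1.08301
Power-density ratio: P_B/P_A = (V_B/V_A)³ = (1.08301)³ = 1.27029

1.27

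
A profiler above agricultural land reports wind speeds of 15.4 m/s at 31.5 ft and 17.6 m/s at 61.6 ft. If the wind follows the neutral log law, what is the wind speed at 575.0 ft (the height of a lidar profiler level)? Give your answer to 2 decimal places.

24.93 m/s

Log law: V ∝ ln(z/z₀). From the pair, with r = V₁/V₂ = 0.87500,
ln z₀ = (ln z₁ − r·ln z₂)/(1 − r) = (3.4500 − 0.87500×4.1207)/0.12500 = -1.2447 → z₀ = 0.2880 ft
V₃ = V₁ · ln(z₃/z₀)/ln(z₁/z₀) = 15.4 × 7.5991/4.6947 = 24.9272 m/s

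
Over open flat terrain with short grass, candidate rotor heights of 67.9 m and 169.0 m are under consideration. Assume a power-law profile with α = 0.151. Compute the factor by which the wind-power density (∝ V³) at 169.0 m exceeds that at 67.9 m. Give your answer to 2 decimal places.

Speed ratio: V_B/V_A = (z_B/z_A)^α = (169.0/67.9)^0.151 = (2.4890)^0.151 = 1.14762
Power-density ratio: P_B/P_A = (V_B/V_A)³ = (1.14762)³ = 1.51146

1.51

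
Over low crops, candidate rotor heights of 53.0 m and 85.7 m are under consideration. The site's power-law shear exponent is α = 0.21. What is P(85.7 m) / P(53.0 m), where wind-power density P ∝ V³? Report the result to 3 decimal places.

Speed ratio: V_B/V_A = (z_B/z_A)^α = (85.7/53.0)^0.21 = (1.6170)^0.21 = 1.10619
Power-density ratio: P_B/P_A = (V_B/V_A)³ = (1.10619)³ = 1.35358

1.354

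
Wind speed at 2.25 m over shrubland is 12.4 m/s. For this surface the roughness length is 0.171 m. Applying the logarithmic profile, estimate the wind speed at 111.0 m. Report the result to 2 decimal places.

Log law: V(z) ∝ ln(z/z₀), so V₂/V₁ = ln(z₂/z₀) / ln(z₁/z₀).
ln(111.0/0.171) = 6.4756, ln(2.25/0.171) = 2.5770
V₂ = 12.4 × 6.4756/2.5770 = 12.4 × 2.5128 = 31.1591 m/s

31.16 m/s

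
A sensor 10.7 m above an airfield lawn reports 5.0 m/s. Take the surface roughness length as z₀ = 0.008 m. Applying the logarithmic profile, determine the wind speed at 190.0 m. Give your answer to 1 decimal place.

7.0 m/s

Log law: V(z) ∝ ln(z/z₀), so V₂/V₁ = ln(z₂/z₀) / ln(z₁/z₀).
ln(190.0/0.008) = 10.0753, ln(10.7/0.008) = 7.1986
V₂ = 5.0 × 10.0753/7.1986 = 5.0 × 1.3996 = 6.9982 m/s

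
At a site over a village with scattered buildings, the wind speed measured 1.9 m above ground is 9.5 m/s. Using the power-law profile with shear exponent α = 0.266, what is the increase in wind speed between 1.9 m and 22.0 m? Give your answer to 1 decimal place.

Power law: V₂ = V₁ · (z₂/z₁)^α = 9.5 × (11.5789)^0.266 = 18.2247 m/s
ΔV = 18.2247 − 9.5 = 8.7247 m/s

8.7 m/s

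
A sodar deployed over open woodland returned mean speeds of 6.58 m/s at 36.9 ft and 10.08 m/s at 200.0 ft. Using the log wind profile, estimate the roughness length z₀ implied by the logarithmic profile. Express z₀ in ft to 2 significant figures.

Log law: V(z) ∝ ln(z/z₀). With r = V₁/V₂ = 6.58/10.08 = 0.65278,
r · ln(z₂/z₀) = ln(z₁/z₀) ⇒ ln z₀ = (ln z₁ − r·ln z₂)/(1 − r)
ln z₀ = (3.60821 − 0.65278×5.29832) / 0.34722 = 0.4308
z₀ = exp(0.4308) = 1.539 ft

z₀ ≈ 1.5 ft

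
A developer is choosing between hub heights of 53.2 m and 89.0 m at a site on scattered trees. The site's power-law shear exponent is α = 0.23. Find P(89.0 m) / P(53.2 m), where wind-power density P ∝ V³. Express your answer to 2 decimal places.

Speed ratio: V_B/V_A = (z_B/z_A)^α = (89.0/53.2)^0.23 = (1.6729)^0.23 = 1.12564
Power-density ratio: P_B/P_A = (V_B/V_A)³ = (1.12564)³ = 1.42626

1.43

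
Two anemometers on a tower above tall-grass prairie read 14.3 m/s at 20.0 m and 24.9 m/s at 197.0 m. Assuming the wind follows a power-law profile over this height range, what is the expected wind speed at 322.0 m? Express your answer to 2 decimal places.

First find α: α = ln(V₂/V₁)/ln(z₂/z₁) = ln(24.9/14.3)/ln(197.0/20.0) = 0.55461/2.28747 = 0.2425
Extrapolate from 197.0 m to 322.0 m: V₃ = 24.9 × (322.0/197.0)^0.2425 = 24.9 × 1.1265 = 28.0502 m/s

28.05 m/s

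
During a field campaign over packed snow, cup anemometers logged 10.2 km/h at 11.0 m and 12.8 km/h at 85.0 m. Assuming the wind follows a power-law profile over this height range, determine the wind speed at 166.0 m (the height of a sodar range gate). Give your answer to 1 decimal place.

First find α: α = ln(V₂/V₁)/ln(z₂/z₁) = ln(12.8/10.2)/ln(85.0/11.0) = 0.22706/2.04476 = 0.1110
Extrapolate from 85.0 m to 166.0 m: V₃ = 12.8 × (166.0/85.0)^0.1110 = 12.8 × 1.0772 = 13.7876 km/h

13.8 km/h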